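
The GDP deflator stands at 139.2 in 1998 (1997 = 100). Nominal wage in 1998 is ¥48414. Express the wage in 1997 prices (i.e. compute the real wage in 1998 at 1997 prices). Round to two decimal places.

34780.17

Real = Nominal ÷ (Index/100) = 48414 ÷ (139.2/100)
     = 48414 ÷ 1.392 = 34780.1724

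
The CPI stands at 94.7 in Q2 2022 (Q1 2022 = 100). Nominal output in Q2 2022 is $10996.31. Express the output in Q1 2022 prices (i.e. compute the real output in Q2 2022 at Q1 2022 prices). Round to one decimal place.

Real = Nominal ÷ (Index/100) = 10996.31 ÷ (94.7/100)
     = 10996.31 ÷ 0.947 = 11611.7318

11611.7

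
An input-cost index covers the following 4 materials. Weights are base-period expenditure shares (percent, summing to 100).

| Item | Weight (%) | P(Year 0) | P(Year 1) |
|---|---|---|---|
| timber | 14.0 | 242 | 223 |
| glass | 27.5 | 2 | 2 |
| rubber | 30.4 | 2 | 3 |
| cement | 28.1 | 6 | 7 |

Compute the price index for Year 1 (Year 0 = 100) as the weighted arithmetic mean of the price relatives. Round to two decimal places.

timber: 14.0 × (223/242) = 14.0 × 0.921488 = 12.9008
glass: 27.5 × (2/2) = 27.5 × 1.000000 = 27.5000
rubber: 30.4 × (3/2) = 30.4 × 1.500000 = 45.6000
cement: 28.1 × (7/6) = 28.1 × 1.166667 = 32.7833
Index = Σ wᵢ·(p₁ᵢ/p₀ᵢ) = 12.9008 + 27.5000 + 45.6000 + 32.7833 = 118.7842

118.78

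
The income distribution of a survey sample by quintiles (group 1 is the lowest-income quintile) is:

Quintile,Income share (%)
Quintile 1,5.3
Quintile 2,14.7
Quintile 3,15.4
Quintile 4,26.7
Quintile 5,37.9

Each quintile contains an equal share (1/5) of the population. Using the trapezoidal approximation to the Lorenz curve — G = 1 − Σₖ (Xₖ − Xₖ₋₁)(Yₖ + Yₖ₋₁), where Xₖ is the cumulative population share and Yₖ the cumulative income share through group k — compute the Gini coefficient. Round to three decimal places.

0.309

Cumulative income shares Yₖ: 0.0530, 0.2000, 0.3540, 0.6210, 1.0000
Σ (Xₖ−Xₖ₋₁)(Yₖ+Yₖ₋₁) = (1/5)(0.0530+0.0000) + (1/5)(0.2000+0.0530) + (1/5)(0.3540+0.2000) + (1/5)(0.6210+0.3540) + (1/5)(1.0000+0.6210)
  = 0.0106 + 0.0506 + 0.1108 + 0.1950 + 0.3242 = 0.6912
G = 1 − 0.6912 = 0.3088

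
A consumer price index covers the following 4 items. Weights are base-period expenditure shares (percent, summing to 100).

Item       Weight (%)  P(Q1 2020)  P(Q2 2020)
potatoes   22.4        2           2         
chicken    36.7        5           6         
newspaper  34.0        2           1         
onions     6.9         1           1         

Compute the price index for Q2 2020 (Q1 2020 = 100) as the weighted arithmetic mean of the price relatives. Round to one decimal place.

90.3

potatoes: 22.4 × (2/2) = 22.4 × 1.000000 = 22.4000
chicken: 36.7 × (6/5) = 36.7 × 1.200000 = 44.0400
newspaper: 34.0 × (1/2) = 34.0 × 0.500000 = 17.0000
onions: 6.9 × (1/1) = 6.9 × 1.000000 = 6.9000
Index = Σ wᵢ·(p₁ᵢ/p₀ᵢ) = 22.4000 + 44.0400 + 17.0000 + 6.9000 = 90.3400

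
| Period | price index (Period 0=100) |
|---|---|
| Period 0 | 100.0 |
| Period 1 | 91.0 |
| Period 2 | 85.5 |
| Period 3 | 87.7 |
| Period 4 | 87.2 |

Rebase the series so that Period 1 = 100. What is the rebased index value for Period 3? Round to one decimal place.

Rebased(Period 3) = 87.7 / 91.0 × 100 = 96.3736

96.4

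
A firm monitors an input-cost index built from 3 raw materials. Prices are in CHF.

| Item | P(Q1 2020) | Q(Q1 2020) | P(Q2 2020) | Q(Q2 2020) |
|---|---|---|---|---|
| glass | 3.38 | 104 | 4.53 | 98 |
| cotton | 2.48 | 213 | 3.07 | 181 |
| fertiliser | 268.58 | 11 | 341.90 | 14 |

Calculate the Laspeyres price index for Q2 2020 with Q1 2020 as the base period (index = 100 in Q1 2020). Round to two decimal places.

Laspeyres price index uses base-period quantities as weights.
ΣP(Q2 2020)·Q(Q1 2020) = 4.53×104 + 3.07×213 + 341.90×11 = 471.12 + 653.91 + 3760.9 = 4885.93
ΣP(Q1 2020)·Q(Q1 2020) = 3.38×104 + 2.48×213 + 268.58×11 = 351.52 + 528.24 + 2954.38 = 3834.14
Index = 4885.93 / 3834.14 × 100 = 127.4322

127.43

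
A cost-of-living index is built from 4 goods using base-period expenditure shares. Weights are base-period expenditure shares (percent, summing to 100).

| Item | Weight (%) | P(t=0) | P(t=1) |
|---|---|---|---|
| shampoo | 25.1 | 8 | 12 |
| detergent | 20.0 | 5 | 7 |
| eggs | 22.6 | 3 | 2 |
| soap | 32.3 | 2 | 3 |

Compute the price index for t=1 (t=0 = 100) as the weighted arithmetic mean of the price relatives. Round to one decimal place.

shampoo: 25.1 × (12/8) = 25.1 × 1.500000 = 37.6500
detergent: 20.0 × (7/5) = 20.0 × 1.400000 = 28.0000
eggs: 22.6 × (2/3) = 22.6 × 0.666667 = 15.0667
soap: 32.3 × (3/2) = 32.3 × 1.500000 = 48.4500
Index = Σ wᵢ·(p₁ᵢ/p₀ᵢ) = 37.6500 + 28.0000 + 15.0667 + 48.4500 = 129.1667

129.2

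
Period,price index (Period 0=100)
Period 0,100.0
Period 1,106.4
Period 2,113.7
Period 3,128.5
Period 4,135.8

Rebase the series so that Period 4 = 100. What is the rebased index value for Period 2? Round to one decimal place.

Rebased(Period 2) = 113.7 / 135.8 × 100 = 83.7261

83.7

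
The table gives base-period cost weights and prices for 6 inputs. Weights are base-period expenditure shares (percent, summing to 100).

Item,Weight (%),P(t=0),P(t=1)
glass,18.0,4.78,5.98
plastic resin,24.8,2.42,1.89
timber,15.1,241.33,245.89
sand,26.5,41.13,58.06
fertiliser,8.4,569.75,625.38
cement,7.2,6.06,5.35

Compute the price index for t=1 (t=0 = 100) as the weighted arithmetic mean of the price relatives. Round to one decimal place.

110.3

glass: 18.0 × (5.98/4.78) = 18.0 × 1.251046 = 22.5188
plastic resin: 24.8 × (1.89/2.42) = 24.8 × 0.780992 = 19.3686
timber: 15.1 × (245.89/241.33) = 15.1 × 1.018895 = 15.3853
sand: 26.5 × (58.06/41.13) = 26.5 × 1.411622 = 37.4080
fertiliser: 8.4 × (625.38/569.75) = 8.4 × 1.097639 = 9.2202
cement: 7.2 × (5.35/6.06) = 7.2 × 0.882838 = 6.3564
Index = Σ wᵢ·(p₁ᵢ/p₀ᵢ) = 22.5188 + 19.3686 + 15.3853 + 37.4080 + 9.2202 + 6.3564 = 110.2573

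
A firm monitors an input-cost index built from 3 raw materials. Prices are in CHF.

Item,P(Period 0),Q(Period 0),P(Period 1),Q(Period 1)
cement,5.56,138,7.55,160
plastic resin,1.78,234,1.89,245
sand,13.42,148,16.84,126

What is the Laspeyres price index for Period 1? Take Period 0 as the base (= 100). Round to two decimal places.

125.44

Laspeyres price index uses base-period quantities as weights.
ΣP(Period 1)·Q(Period 0) = 7.55×138 + 1.89×234 + 16.84×148 = 1041.9 + 442.26 + 2492.32 = 3976.48
ΣP(Period 0)·Q(Period 0) = 5.56×138 + 1.78×234 + 13.42×148 = 767.28 + 416.52 + 1986.16 = 3169.96
Index = 3976.48 / 3169.96 × 100 = 125.4426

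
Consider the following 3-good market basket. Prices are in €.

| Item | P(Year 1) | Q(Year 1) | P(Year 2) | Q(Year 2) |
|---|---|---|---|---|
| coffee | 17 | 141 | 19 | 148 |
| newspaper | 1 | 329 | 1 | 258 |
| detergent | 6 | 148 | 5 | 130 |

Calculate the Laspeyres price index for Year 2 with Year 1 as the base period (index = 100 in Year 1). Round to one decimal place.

103.7

Laspeyres price index uses base-period quantities as weights.
ΣP(Year 2)·Q(Year 1) = 19×141 + 1×329 + 5×148 = 2679 + 329 + 740 = 3748
ΣP(Year 1)·Q(Year 1) = 17×141 + 1×329 + 6×148 = 2397 + 329 + 888 = 3614
Index = 3748 / 3614 × 100 = 103.7078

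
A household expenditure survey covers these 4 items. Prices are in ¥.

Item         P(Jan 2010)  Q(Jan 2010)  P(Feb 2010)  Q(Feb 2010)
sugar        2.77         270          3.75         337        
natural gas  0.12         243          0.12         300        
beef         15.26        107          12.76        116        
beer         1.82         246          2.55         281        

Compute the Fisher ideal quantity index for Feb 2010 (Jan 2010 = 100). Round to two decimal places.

114.50

Laspeyres component (base-period weights):
ΣP(Jan 2010)Q(Feb 2010) = 2.77×337 + 0.12×300 + 15.26×116 + 1.82×281 = 933.49 + 36 + 1770.16 + 511.42 = 3251.07
ΣP(Jan 2010)Q(Jan 2010) = 2.77×270 + 0.12×243 + 15.26×107 + 1.82×246 = 747.9 + 29.16 + 1632.82 + 447.72 = 2857.6
L = 3251.07 / 2857.6 × 100 = 113.7692
Paasche component (current-period weights):
ΣP(Feb 2010)Q(Feb 2010) = 3.75×337 + 0.12×300 + 12.76×116 + 2.55×281 = 1263.75 + 36 + 1480.16 + 716.55 = 3496.46
ΣP(Feb 2010)Q(Jan 2010) = 3.75×270 + 0.12×243 + 12.76×107 + 2.55×246 = 1012.5 + 29.16 + 1365.32 + 627.3 = 3034.28
P = 3496.46 / 3034.28 × 100 = 115.2319
Fisher = √(L × P) = √(113.7692 × 115.2319) = 114.4983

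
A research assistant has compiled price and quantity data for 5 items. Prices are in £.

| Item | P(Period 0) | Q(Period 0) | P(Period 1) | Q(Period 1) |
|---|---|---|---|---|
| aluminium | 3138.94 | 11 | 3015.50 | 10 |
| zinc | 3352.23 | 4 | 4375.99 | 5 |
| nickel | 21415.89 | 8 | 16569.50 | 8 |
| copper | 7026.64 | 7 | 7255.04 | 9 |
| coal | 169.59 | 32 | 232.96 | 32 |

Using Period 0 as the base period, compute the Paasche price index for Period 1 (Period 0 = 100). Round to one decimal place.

Paasche price index uses current-period quantities as weights.
ΣP(Period 1)·Q(Period 1) = 3015.50×10 + 4375.99×5 + 16569.50×8 + 7255.04×9 + 232.96×32 = 30155 + 21879.95 + 132556 + 65295.36 + 7454.72 = 257341.03
ΣP(Period 0)·Q(Period 1) = 3138.94×10 + 3352.23×5 + 21415.89×8 + 7026.64×9 + 169.59×32 = 31389.4 + 16761.15 + 171327.12 + 63239.76 + 5426.88 = 288144.31
Index = 257341.03 / 288144.31 × 100 = 89.3098

89.3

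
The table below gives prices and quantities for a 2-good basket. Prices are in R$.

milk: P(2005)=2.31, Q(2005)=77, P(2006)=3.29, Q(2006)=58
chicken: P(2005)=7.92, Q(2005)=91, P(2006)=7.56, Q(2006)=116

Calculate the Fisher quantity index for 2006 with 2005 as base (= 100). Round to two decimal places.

Laspeyres component (base-period weights):
ΣP(2005)Q(2006) = 2.31×58 + 7.92×116 = 133.98 + 918.72 = 1052.7
ΣP(2005)Q(2005) = 2.31×77 + 7.92×91 = 177.87 + 720.72 = 898.59
L = 1052.7 / 898.59 × 100 = 117.1502
Paasche component (current-period weights):
ΣP(2006)Q(2006) = 3.29×58 + 7.56×116 = 190.82 + 876.96 = 1067.78
ΣP(2006)Q(2005) = 3.29×77 + 7.56×91 = 253.33 + 687.96 = 941.29
P = 1067.78 / 941.29 × 100 = 113.4379
Fisher = √(L × P) = √(117.1502 × 113.4379) = 115.2791

115.28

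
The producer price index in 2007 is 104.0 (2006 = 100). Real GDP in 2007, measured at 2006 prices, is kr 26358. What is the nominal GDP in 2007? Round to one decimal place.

27412.3

Nominal = Real × (Index/100) = 26358 × (104.0/100)
        = 26358 × 1.040 = 27412.3200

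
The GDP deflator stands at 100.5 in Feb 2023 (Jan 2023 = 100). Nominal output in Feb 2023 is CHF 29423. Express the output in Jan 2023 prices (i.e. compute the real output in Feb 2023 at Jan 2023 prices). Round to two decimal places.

Real = Nominal ÷ (Index/100) = 29423 ÷ (100.5/100)
     = 29423 ÷ 1.005 = 29276.6169

29276.62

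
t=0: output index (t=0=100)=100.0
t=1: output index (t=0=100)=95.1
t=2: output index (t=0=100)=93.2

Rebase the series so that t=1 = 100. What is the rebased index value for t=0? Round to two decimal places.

Rebased(t=0) = 100.0 / 95.1 × 100 = 105.1525

105.15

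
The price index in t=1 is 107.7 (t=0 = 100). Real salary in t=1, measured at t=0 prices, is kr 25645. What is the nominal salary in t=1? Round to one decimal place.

Nominal = Real × (Index/100) = 25645 × (107.7/100)
        = 25645 × 1.077 = 27619.6650

27619.7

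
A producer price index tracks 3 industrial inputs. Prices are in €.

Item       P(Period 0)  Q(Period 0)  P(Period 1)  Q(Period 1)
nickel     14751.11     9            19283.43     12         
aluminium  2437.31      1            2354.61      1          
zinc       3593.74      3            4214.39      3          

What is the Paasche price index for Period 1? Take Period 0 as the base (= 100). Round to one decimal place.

Paasche price index uses current-period quantities as weights.
ΣP(Period 1)·Q(Period 1) = 19283.43×12 + 2354.61×1 + 4214.39×3 = 231401.16 + 2354.61 + 12643.17 = 246398.94
ΣP(Period 0)·Q(Period 1) = 14751.11×12 + 2437.31×1 + 3593.74×3 = 177013.32 + 2437.31 + 10781.22 = 190231.85
Index = 246398.94 / 190231.85 × 100 = 129.5256

129.5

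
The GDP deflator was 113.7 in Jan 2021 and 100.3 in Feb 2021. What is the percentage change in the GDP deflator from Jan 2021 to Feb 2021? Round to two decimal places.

Change = (100.3 − 113.7) / 113.7 × 100
       = -13.4 / 113.7 × 100 = -11.7854%

-11.79%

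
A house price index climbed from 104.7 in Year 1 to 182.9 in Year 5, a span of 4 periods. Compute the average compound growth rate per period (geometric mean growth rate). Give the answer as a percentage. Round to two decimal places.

14.97%

Growth factor = (182.9/104.7)^(1/4) = (1.746896)^(1/4) = 1.149653
Growth rate = 1.149653 − 1 = 0.149653 = 14.9653%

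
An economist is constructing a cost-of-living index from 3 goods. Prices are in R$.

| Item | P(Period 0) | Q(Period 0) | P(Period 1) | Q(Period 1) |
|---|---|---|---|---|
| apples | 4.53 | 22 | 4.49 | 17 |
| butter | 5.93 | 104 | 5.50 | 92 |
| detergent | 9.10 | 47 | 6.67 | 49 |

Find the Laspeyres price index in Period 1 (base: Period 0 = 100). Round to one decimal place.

Laspeyres price index uses base-period quantities as weights.
ΣP(Period 1)·Q(Period 0) = 4.49×22 + 5.50×104 + 6.67×47 = 98.78 + 572 + 313.49 = 984.27
ΣP(Period 0)·Q(Period 0) = 4.53×22 + 5.93×104 + 9.10×47 = 99.66 + 616.72 + 427.7 = 1144.08
Index = 984.27 / 1144.08 × 100 = 86.0316

86.0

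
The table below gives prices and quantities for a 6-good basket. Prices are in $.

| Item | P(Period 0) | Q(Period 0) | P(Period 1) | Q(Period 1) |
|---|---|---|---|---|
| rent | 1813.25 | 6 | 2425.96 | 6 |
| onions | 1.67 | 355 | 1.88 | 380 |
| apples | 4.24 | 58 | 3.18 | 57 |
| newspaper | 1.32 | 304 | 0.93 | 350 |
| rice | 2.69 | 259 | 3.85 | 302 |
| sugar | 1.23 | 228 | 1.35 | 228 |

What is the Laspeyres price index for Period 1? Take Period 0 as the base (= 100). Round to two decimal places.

Laspeyres price index uses base-period quantities as weights.
ΣP(Period 1)·Q(Period 0) = 2425.96×6 + 1.88×355 + 3.18×58 + 0.93×304 + 3.85×259 + 1.35×228 = 14555.76 + 667.4 + 184.44 + 282.72 + 997.15 + 307.8 = 16995.27
ΣP(Period 0)·Q(Period 0) = 1813.25×6 + 1.67×355 + 4.24×58 + 1.32×304 + 2.69×259 + 1.23×228 = 10879.5 + 592.85 + 245.92 + 401.28 + 696.71 + 280.44 = 13096.7
Index = 16995.27 / 13096.7 × 100 = 129.7676

129.77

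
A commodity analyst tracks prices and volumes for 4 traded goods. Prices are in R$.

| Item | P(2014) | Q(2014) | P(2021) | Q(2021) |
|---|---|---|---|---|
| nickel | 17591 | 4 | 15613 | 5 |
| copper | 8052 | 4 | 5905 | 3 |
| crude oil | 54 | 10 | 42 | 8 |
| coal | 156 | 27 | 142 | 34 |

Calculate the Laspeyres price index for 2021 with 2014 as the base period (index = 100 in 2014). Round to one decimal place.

84.2

Laspeyres price index uses base-period quantities as weights.
ΣP(2021)·Q(2014) = 15613×4 + 5905×4 + 42×10 + 142×27 = 62452 + 23620 + 420 + 3834 = 90326
ΣP(2014)·Q(2014) = 17591×4 + 8052×4 + 54×10 + 156×27 = 70364 + 32208 + 540 + 4212 = 107324
Index = 90326 / 107324 × 100 = 84.1620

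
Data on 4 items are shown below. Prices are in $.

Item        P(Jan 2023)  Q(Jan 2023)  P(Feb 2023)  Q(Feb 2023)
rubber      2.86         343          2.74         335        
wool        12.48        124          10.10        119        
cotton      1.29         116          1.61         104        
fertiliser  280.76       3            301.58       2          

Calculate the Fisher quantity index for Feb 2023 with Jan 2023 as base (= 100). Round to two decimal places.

Laspeyres component (base-period weights):
ΣP(Jan 2023)Q(Feb 2023) = 2.86×335 + 12.48×119 + 1.29×104 + 280.76×2 = 958.1 + 1485.12 + 134.16 + 561.52 = 3138.9
ΣP(Jan 2023)Q(Jan 2023) = 2.86×343 + 12.48×124 + 1.29×116 + 280.76×3 = 980.98 + 1547.52 + 149.64 + 842.28 = 3520.42
L = 3138.9 / 3520.42 × 100 = 89.1627
Paasche component (current-period weights):
ΣP(Feb 2023)Q(Feb 2023) = 2.74×335 + 10.10×119 + 1.61×104 + 301.58×2 = 917.9 + 1201.9 + 167.44 + 603.16 = 2890.4
ΣP(Feb 2023)Q(Jan 2023) = 2.74×343 + 10.10×124 + 1.61×116 + 301.58×3 = 939.82 + 1252.4 + 186.76 + 904.74 = 3283.72
P = 2890.4 / 3283.72 × 100 = 88.0221
Fisher = √(L × P) = √(89.1627 × 88.0221) = 88.5906

88.59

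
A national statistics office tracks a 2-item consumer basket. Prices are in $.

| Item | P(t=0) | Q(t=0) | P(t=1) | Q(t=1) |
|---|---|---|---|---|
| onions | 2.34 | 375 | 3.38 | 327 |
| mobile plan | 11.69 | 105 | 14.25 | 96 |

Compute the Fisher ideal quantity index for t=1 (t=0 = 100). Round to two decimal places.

Laspeyres component (base-period weights):
ΣP(t=0)Q(t=1) = 2.34×327 + 11.69×96 = 765.18 + 1122.24 = 1887.42
ΣP(t=0)Q(t=0) = 2.34×375 + 11.69×105 = 877.5 + 1227.45 = 2104.95
L = 1887.42 / 2104.95 × 100 = 89.6658
Paasche component (current-period weights):
ΣP(t=1)Q(t=1) = 3.38×327 + 14.25×96 = 1105.26 + 1368 = 2473.26
ΣP(t=1)Q(t=0) = 3.38×375 + 14.25×105 = 1267.5 + 1496.25 = 2763.75
P = 2473.26 / 2763.75 × 100 = 89.4893
Fisher = √(L × P) = √(89.6658 × 89.4893) = 89.5775

89.58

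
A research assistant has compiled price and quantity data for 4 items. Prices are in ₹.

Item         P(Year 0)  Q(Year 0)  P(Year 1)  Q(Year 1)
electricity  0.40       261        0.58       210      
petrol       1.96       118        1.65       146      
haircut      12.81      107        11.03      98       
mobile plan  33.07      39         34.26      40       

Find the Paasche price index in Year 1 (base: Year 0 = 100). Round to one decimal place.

95.4

Paasche price index uses current-period quantities as weights.
ΣP(Year 1)·Q(Year 1) = 0.58×210 + 1.65×146 + 11.03×98 + 34.26×40 = 121.8 + 240.9 + 1080.94 + 1370.4 = 2814.04
ΣP(Year 0)·Q(Year 1) = 0.40×210 + 1.96×146 + 12.81×98 + 33.07×40 = 84 + 286.16 + 1255.38 + 1322.8 = 2948.34
Index = 2814.04 / 2948.34 × 100 = 95.4449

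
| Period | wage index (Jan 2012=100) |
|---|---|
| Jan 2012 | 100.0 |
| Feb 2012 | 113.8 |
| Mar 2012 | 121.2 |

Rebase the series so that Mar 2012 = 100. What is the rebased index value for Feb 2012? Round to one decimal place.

93.9

Rebased(Feb 2012) = 113.8 / 121.2 × 100 = 93.8944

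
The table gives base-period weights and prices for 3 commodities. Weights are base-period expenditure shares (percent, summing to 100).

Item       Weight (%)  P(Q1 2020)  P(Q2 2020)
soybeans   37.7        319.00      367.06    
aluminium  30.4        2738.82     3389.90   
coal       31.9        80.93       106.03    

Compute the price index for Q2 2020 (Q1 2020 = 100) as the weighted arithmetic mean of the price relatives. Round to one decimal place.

122.8

soybeans: 37.7 × (367.06/319.00) = 37.7 × 1.150658 = 43.3798
aluminium: 30.4 × (3389.90/2738.82) = 30.4 × 1.237723 = 37.6268
coal: 31.9 × (106.03/80.93) = 31.9 × 1.310145 = 41.7936
Index = Σ wᵢ·(p₁ᵢ/p₀ᵢ) = 43.3798 + 37.6268 + 41.7936 = 122.8002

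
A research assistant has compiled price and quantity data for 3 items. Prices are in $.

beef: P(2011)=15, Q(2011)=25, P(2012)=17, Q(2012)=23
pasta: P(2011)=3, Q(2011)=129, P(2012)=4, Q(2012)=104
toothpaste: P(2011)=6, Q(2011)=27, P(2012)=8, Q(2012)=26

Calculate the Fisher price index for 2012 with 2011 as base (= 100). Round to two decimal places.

Laspeyres component (base-period weights):
ΣP(2012)Q(2011) = 17×25 + 4×129 + 8×27 = 425 + 516 + 216 = 1157
ΣP(2011)Q(2011) = 15×25 + 3×129 + 6×27 = 375 + 387 + 162 = 924
L = 1157 / 924 × 100 = 125.2165
Paasche component (current-period weights):
ΣP(2012)Q(2012) = 17×23 + 4×104 + 8×26 = 391 + 416 + 208 = 1015
ΣP(2011)Q(2012) = 15×23 + 3×104 + 6×26 = 345 + 312 + 156 = 813
P = 1015 / 813 × 100 = 124.8462
Fisher = √(L × P) = √(125.2165 × 124.8462) = 125.0312

125.03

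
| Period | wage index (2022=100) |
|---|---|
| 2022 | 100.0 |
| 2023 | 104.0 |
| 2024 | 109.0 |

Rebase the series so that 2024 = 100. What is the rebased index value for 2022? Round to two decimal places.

Rebased(2022) = 100.0 / 109.0 × 100 = 91.7431

91.74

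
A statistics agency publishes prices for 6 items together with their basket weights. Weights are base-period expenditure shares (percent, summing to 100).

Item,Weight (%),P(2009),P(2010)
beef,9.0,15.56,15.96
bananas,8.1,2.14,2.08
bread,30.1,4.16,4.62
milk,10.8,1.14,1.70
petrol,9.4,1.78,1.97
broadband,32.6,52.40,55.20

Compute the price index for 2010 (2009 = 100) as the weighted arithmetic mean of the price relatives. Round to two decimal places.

beef: 9.0 × (15.96/15.56) = 9.0 × 1.025707 = 9.2314
bananas: 8.1 × (2.08/2.14) = 8.1 × 0.971963 = 7.8729
bread: 30.1 × (4.62/4.16) = 30.1 × 1.110577 = 33.4284
milk: 10.8 × (1.70/1.14) = 10.8 × 1.491228 = 16.1053
petrol: 9.4 × (1.97/1.78) = 9.4 × 1.106742 = 10.4034
broadband: 32.6 × (55.20/52.40) = 32.6 × 1.053435 = 34.3420
Index = Σ wᵢ·(p₁ᵢ/p₀ᵢ) = 9.2314 + 7.8729 + 33.4284 + 16.1053 + 10.4034 + 34.3420 = 111.3832

111.38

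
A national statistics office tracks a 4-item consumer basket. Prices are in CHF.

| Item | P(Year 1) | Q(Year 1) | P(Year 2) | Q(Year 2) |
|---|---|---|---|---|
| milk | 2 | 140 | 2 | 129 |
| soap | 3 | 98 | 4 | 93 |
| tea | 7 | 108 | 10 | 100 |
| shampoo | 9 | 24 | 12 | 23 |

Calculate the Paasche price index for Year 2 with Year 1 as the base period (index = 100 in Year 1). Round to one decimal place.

Paasche price index uses current-period quantities as weights.
ΣP(Year 2)·Q(Year 2) = 2×129 + 4×93 + 10×100 + 12×23 = 258 + 372 + 1000 + 276 = 1906
ΣP(Year 1)·Q(Year 2) = 2×129 + 3×93 + 7×100 + 9×23 = 258 + 279 + 700 + 207 = 1444
Index = 1906 / 1444 × 100 = 131.9945

132.0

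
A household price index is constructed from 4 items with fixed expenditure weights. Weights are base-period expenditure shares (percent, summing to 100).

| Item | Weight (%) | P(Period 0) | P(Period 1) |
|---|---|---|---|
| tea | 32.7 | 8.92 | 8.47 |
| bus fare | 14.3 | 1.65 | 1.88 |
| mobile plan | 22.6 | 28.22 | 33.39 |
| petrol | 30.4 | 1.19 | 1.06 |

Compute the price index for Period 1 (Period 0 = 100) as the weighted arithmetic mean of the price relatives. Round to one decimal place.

tea: 32.7 × (8.47/8.92) = 32.7 × 0.949552 = 31.0503
bus fare: 14.3 × (1.88/1.65) = 14.3 × 1.139394 = 16.2933
mobile plan: 22.6 × (33.39/28.22) = 22.6 × 1.183203 = 26.7404
petrol: 30.4 × (1.06/1.19) = 30.4 × 0.890756 = 27.0790
Index = Σ wᵢ·(p₁ᵢ/p₀ᵢ) = 31.0503 + 16.2933 + 26.7404 + 27.0790 = 101.1631

101.2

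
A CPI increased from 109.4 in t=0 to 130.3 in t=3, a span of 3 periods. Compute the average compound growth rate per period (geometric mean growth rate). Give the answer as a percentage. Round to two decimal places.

6.00%

Growth factor = (130.3/109.4)^(1/3) = (1.191042)^(1/3) = 1.060008
Growth rate = 1.060008 − 1 = 0.060008 = 6.0008%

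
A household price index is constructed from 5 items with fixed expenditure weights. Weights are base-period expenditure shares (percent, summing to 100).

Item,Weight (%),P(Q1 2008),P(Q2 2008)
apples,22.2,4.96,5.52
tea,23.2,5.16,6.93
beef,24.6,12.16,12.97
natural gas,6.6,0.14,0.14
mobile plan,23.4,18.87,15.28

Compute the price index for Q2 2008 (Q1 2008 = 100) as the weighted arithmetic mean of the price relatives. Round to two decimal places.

apples: 22.2 × (5.52/4.96) = 22.2 × 1.112903 = 24.7065
tea: 23.2 × (6.93/5.16) = 23.2 × 1.343023 = 31.1581
beef: 24.6 × (12.97/12.16) = 24.6 × 1.066612 = 26.2387
natural gas: 6.6 × (0.14/0.14) = 6.6 × 1.000000 = 6.6000
mobile plan: 23.4 × (15.28/18.87) = 23.4 × 0.809751 = 18.9482
Index = Σ wᵢ·(p₁ᵢ/p₀ᵢ) = 24.7065 + 31.1581 + 26.2387 + 6.6000 + 18.9482 = 107.6514

107.65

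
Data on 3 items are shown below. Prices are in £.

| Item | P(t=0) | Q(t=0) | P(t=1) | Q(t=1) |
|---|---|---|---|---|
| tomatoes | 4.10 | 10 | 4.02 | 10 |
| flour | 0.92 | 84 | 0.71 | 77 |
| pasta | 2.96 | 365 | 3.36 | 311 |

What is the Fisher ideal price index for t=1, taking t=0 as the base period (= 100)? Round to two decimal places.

110.52

Laspeyres component (base-period weights):
ΣP(t=1)Q(t=0) = 4.02×10 + 0.71×84 + 3.36×365 = 40.2 + 59.64 + 1226.4 = 1326.24
ΣP(t=0)Q(t=0) = 4.10×10 + 0.92×84 + 2.96×365 = 41 + 77.28 + 1080.4 = 1198.68
L = 1326.24 / 1198.68 × 100 = 110.6417
Paasche component (current-period weights):
ΣP(t=1)Q(t=1) = 4.02×10 + 0.71×77 + 3.36×311 = 40.2 + 54.67 + 1044.96 = 1139.83
ΣP(t=0)Q(t=1) = 4.10×10 + 0.92×77 + 2.96×311 = 41 + 70.84 + 920.56 = 1032.4
P = 1139.83 / 1032.4 × 100 = 110.4059
Fisher = √(L × P) = √(110.6417 × 110.4059) = 110.5237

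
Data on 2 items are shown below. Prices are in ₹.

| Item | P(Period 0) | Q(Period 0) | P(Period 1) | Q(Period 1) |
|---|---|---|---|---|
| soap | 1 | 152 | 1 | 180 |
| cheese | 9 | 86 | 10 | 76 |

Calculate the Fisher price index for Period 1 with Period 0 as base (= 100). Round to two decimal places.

Laspeyres component (base-period weights):
ΣP(Period 1)Q(Period 0) = 1×152 + 10×86 = 152 + 860 = 1012
ΣP(Period 0)Q(Period 0) = 1×152 + 9×86 = 152 + 774 = 926
L = 1012 / 926 × 100 = 109.2873
Paasche component (current-period weights):
ΣP(Period 1)Q(Period 1) = 1×180 + 10×76 = 180 + 760 = 940
ΣP(Period 0)Q(Period 1) = 1×180 + 9×76 = 180 + 684 = 864
P = 940 / 864 × 100 = 108.7963
Fisher = √(L × P) = √(109.2873 × 108.7963) = 109.0415

109.04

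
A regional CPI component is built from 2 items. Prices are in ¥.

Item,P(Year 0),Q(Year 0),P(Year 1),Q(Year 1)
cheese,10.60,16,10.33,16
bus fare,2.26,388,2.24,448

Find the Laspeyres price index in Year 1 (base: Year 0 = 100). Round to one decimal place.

98.8

Laspeyres price index uses base-period quantities as weights.
ΣP(Year 1)·Q(Year 0) = 10.33×16 + 2.24×388 = 165.28 + 869.12 = 1034.4
ΣP(Year 0)·Q(Year 0) = 10.60×16 + 2.26×388 = 169.6 + 876.88 = 1046.48
Index = 1034.4 / 1046.48 × 100 = 98.8457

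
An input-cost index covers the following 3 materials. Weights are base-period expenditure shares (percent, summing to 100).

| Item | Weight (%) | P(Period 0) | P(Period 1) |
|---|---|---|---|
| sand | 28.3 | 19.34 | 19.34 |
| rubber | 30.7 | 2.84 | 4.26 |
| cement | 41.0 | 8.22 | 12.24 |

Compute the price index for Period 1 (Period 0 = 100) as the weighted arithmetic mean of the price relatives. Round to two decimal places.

135.40

sand: 28.3 × (19.34/19.34) = 28.3 × 1.000000 = 28.3000
rubber: 30.7 × (4.26/2.84) = 30.7 × 1.500000 = 46.0500
cement: 41.0 × (12.24/8.22) = 41.0 × 1.489051 = 61.0511
Index = Σ wᵢ·(p₁ᵢ/p₀ᵢ) = 28.3000 + 46.0500 + 61.0511 = 135.4011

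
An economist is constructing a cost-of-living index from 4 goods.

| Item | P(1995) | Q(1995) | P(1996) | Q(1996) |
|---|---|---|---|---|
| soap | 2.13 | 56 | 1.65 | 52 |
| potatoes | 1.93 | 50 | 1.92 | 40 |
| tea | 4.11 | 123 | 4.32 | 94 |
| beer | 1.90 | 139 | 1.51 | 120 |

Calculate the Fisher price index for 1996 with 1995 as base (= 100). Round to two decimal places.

93.90

Laspeyres component (base-period weights):
ΣP(1996)Q(1995) = 1.65×56 + 1.92×50 + 4.32×123 + 1.51×139 = 92.4 + 96 + 531.36 + 209.89 = 929.65
ΣP(1995)Q(1995) = 2.13×56 + 1.93×50 + 4.11×123 + 1.90×139 = 119.28 + 96.5 + 505.53 + 264.1 = 985.41
L = 929.65 / 985.41 × 100 = 94.3414
Paasche component (current-period weights):
ΣP(1996)Q(1996) = 1.65×52 + 1.92×40 + 4.32×94 + 1.51×120 = 85.8 + 76.8 + 406.08 + 181.2 = 749.88
ΣP(1995)Q(1996) = 2.13×52 + 1.93×40 + 4.11×94 + 1.90×120 = 110.76 + 77.2 + 386.34 + 228 = 802.3
P = 749.88 / 802.3 × 100 = 93.4663
Fisher = √(L × P) = √(94.3414 × 93.4663) = 93.9028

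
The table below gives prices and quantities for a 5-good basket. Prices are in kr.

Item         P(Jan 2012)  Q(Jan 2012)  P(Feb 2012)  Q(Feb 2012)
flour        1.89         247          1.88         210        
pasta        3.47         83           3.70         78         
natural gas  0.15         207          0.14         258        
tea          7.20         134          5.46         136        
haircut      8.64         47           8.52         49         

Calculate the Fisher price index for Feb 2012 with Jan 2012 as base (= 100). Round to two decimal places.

89.37

Laspeyres component (base-period weights):
ΣP(Feb 2012)Q(Jan 2012) = 1.88×247 + 3.70×83 + 0.14×207 + 5.46×134 + 8.52×47 = 464.36 + 307.1 + 28.98 + 731.64 + 400.44 = 1932.52
ΣP(Jan 2012)Q(Jan 2012) = 1.89×247 + 3.47×83 + 0.15×207 + 7.20×134 + 8.64×47 = 466.83 + 288.01 + 31.05 + 964.8 + 406.08 = 2156.77
L = 1932.52 / 2156.77 × 100 = 89.6025
Paasche component (current-period weights):
ΣP(Feb 2012)Q(Feb 2012) = 1.88×210 + 3.70×78 + 0.14×258 + 5.46×136 + 8.52×49 = 394.8 + 288.6 + 36.12 + 742.56 + 417.48 = 1879.56
ΣP(Jan 2012)Q(Feb 2012) = 1.89×210 + 3.47×78 + 0.15×258 + 7.20×136 + 8.64×49 = 396.9 + 270.66 + 38.7 + 979.2 + 423.36 = 2108.82
P = 1879.56 / 2108.82 × 100 = 89.1285
Fisher = √(L × P) = √(89.6025 × 89.1285) = 89.3652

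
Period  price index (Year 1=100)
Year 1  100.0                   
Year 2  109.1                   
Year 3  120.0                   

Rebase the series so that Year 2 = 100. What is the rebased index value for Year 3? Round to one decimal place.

Rebased(Year 3) = 120.0 / 109.1 × 100 = 109.9908

110.0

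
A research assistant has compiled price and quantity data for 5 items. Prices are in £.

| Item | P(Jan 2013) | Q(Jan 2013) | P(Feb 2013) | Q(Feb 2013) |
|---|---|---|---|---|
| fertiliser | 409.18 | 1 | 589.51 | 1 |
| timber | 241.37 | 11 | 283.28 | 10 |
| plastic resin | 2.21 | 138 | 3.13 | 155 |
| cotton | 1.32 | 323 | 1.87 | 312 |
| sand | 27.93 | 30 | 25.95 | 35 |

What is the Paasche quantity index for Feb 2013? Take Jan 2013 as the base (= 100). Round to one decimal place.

Paasche quantity index uses current-period prices as weights.
ΣP(Feb 2013)·Q(Feb 2013) = 589.51×1 + 283.28×10 + 3.13×155 + 1.87×312 + 25.95×35 = 589.51 + 2832.8 + 485.15 + 583.44 + 908.25 = 5399.15
ΣP(Feb 2013)·Q(Jan 2013) = 589.51×1 + 283.28×11 + 3.13×138 + 1.87×323 + 25.95×30 = 589.51 + 3116.08 + 431.94 + 604.01 + 778.5 = 5520.04
Index = 5399.15 / 5520.04 × 100 = 97.8100

97.8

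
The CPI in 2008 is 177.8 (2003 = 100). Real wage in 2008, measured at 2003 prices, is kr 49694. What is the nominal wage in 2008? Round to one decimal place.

Nominal = Real × (Index/100) = 49694 × (177.8/100)
        = 49694 × 1.778 = 88355.9320

88355.9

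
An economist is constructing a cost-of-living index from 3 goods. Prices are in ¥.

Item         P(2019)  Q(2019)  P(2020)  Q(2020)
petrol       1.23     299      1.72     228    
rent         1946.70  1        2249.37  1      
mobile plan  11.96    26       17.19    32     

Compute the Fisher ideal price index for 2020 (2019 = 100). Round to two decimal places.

122.29

Laspeyres component (base-period weights):
ΣP(2020)Q(2019) = 1.72×299 + 2249.37×1 + 17.19×26 = 514.28 + 2249.37 + 446.94 = 3210.59
ΣP(2019)Q(2019) = 1.23×299 + 1946.70×1 + 11.96×26 = 367.77 + 1946.7 + 310.96 = 2625.43
L = 3210.59 / 2625.43 × 100 = 122.2882
Paasche component (current-period weights):
ΣP(2020)Q(2020) = 1.72×228 + 2249.37×1 + 17.19×32 = 392.16 + 2249.37 + 550.08 = 3191.61
ΣP(2019)Q(2020) = 1.23×228 + 1946.70×1 + 11.96×32 = 280.44 + 1946.7 + 382.72 = 2609.86
P = 3191.61 / 2609.86 × 100 = 122.2905
Fisher = √(L × P) = √(122.2882 × 122.2905) = 122.2893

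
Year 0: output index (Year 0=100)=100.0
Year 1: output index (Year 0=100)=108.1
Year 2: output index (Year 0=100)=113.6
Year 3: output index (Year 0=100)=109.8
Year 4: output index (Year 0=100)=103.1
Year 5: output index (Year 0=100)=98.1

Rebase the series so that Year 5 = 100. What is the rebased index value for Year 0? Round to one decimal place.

101.9

Rebased(Year 0) = 100.0 / 98.1 × 100 = 101.9368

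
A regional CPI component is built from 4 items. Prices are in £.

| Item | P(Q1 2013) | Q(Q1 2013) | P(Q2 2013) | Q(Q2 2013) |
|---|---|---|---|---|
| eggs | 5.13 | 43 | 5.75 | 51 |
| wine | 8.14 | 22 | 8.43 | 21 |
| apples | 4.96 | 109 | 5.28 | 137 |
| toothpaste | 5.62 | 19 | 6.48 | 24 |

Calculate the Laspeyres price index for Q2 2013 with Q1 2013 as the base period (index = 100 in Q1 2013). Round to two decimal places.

108.05

Laspeyres price index uses base-period quantities as weights.
ΣP(Q2 2013)·Q(Q1 2013) = 5.75×43 + 8.43×22 + 5.28×109 + 6.48×19 = 247.25 + 185.46 + 575.52 + 123.12 = 1131.35
ΣP(Q1 2013)·Q(Q1 2013) = 5.13×43 + 8.14×22 + 4.96×109 + 5.62×19 = 220.59 + 179.08 + 540.64 + 106.78 = 1047.09
Index = 1131.35 / 1047.09 × 100 = 108.0471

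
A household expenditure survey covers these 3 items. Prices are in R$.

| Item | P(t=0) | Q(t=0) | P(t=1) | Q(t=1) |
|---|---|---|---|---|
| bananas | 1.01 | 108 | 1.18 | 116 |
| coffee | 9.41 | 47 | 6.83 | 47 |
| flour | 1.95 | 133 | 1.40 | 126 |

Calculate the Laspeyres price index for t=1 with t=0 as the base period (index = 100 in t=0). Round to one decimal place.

78.3

Laspeyres price index uses base-period quantities as weights.
ΣP(t=1)·Q(t=0) = 1.18×108 + 6.83×47 + 1.40×133 = 127.44 + 321.01 + 186.2 = 634.65
ΣP(t=0)·Q(t=0) = 1.01×108 + 9.41×47 + 1.95×133 = 109.08 + 442.27 + 259.35 = 810.7
Index = 634.65 / 810.7 × 100 = 78.2842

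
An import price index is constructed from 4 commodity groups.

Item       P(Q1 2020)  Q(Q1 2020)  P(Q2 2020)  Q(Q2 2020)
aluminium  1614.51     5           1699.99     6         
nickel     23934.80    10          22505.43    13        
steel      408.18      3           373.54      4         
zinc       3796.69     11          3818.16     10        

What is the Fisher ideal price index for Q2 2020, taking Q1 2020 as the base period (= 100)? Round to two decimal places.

95.14

Laspeyres component (base-period weights):
ΣP(Q2 2020)Q(Q1 2020) = 1699.99×5 + 22505.43×10 + 373.54×3 + 3818.16×11 = 8499.95 + 225054.3 + 1120.62 + 41999.76 = 276674.63
ΣP(Q1 2020)Q(Q1 2020) = 1614.51×5 + 23934.80×10 + 408.18×3 + 3796.69×11 = 8072.55 + 239348 + 1224.54 + 41763.59 = 290408.68
L = 276674.63 / 290408.68 × 100 = 95.2708
Paasche component (current-period weights):
ΣP(Q2 2020)Q(Q2 2020) = 1699.99×6 + 22505.43×13 + 373.54×4 + 3818.16×10 = 10199.94 + 292570.59 + 1494.16 + 38181.6 = 342446.29
ΣP(Q1 2020)Q(Q2 2020) = 1614.51×6 + 23934.80×13 + 408.18×4 + 3796.69×10 = 9687.06 + 311152.4 + 1632.72 + 37966.9 = 360439.08
P = 342446.29 / 360439.08 × 100 = 95.0081
Fisher = √(L × P) = √(95.2708 × 95.0081) = 95.1393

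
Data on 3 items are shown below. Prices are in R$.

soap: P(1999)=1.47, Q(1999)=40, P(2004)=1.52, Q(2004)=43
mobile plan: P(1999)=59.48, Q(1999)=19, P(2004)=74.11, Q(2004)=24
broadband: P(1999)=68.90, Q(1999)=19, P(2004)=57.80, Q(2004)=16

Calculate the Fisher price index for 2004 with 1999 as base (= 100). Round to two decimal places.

104.75

Laspeyres component (base-period weights):
ΣP(2004)Q(1999) = 1.52×40 + 74.11×19 + 57.80×19 = 60.8 + 1408.09 + 1098.2 = 2567.09
ΣP(1999)Q(1999) = 1.47×40 + 59.48×19 + 68.90×19 = 58.8 + 1130.12 + 1309.1 = 2498.02
L = 2567.09 / 2498.02 × 100 = 102.7650
Paasche component (current-period weights):
ΣP(2004)Q(2004) = 1.52×43 + 74.11×24 + 57.80×16 = 65.36 + 1778.64 + 924.8 = 2768.8
ΣP(1999)Q(2004) = 1.47×43 + 59.48×24 + 68.90×16 = 63.21 + 1427.52 + 1102.4 = 2593.13
P = 2768.8 / 2593.13 × 100 = 106.7744
Fisher = √(L × P) = √(102.7650 × 106.7744) = 104.7505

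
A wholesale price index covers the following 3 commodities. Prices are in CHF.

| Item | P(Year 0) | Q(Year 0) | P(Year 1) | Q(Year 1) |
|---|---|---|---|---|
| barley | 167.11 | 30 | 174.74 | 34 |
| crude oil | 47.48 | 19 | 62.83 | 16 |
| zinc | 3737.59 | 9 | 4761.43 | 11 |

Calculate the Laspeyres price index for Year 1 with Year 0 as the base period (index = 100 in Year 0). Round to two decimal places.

Laspeyres price index uses base-period quantities as weights.
ΣP(Year 1)·Q(Year 0) = 174.74×30 + 62.83×19 + 4761.43×9 = 5242.2 + 1193.77 + 42852.87 = 49288.84
ΣP(Year 0)·Q(Year 0) = 167.11×30 + 47.48×19 + 3737.59×9 = 5013.3 + 902.12 + 33638.31 = 39553.73
Index = 49288.84 / 39553.73 × 100 = 124.6124

124.61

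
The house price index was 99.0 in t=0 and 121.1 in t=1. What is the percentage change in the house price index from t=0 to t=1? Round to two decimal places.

Change = (121.1 − 99.0) / 99.0 × 100
       = 22.1 / 99.0 × 100 = 22.3232%

22.32%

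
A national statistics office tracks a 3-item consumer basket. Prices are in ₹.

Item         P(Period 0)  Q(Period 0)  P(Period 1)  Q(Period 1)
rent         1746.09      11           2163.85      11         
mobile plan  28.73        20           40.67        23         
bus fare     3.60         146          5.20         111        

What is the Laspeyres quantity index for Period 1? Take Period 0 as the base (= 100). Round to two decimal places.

Laspeyres quantity index uses base-period prices as weights.
ΣP(Period 0)·Q(Period 1) = 1746.09×11 + 28.73×23 + 3.60×111 = 19206.99 + 660.79 + 399.6 = 20267.38
ΣP(Period 0)·Q(Period 0) = 1746.09×11 + 28.73×20 + 3.60×146 = 19206.99 + 574.6 + 525.6 = 20307.19
Index = 20267.38 / 20307.19 × 100 = 99.8040

99.80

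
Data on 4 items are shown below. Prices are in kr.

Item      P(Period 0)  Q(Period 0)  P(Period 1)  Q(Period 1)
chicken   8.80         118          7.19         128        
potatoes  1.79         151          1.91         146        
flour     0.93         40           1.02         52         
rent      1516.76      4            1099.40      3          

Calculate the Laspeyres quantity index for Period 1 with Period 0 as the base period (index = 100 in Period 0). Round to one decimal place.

80.8

Laspeyres quantity index uses base-period prices as weights.
ΣP(Period 0)·Q(Period 1) = 8.80×128 + 1.79×146 + 0.93×52 + 1516.76×3 = 1126.4 + 261.34 + 48.36 + 4550.28 = 5986.38
ΣP(Period 0)·Q(Period 0) = 8.80×118 + 1.79×151 + 0.93×40 + 1516.76×4 = 1038.4 + 270.29 + 37.2 + 6067.04 = 7412.93
Index = 5986.38 / 7412.93 × 100 = 80.7559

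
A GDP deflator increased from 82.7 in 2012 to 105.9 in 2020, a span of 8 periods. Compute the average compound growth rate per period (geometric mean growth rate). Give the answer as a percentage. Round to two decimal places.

Growth factor = (105.9/82.7)^(1/8) = (1.280532)^(1/8) = 1.031392
Growth rate = 1.031392 − 1 = 0.031392 = 3.1392%

3.14%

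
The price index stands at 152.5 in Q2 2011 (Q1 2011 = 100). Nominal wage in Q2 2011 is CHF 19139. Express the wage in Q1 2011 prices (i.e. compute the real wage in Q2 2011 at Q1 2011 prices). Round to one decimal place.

12550.2

Real = Nominal ÷ (Index/100) = 19139 ÷ (152.5/100)
     = 19139 ÷ 1.525 = 12550.1639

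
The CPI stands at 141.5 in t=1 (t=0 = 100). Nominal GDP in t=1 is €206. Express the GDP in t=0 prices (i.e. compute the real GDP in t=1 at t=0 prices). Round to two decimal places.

145.58

Real = Nominal ÷ (Index/100) = 206 ÷ (141.5/100)
     = 206 ÷ 1.415 = 145.5830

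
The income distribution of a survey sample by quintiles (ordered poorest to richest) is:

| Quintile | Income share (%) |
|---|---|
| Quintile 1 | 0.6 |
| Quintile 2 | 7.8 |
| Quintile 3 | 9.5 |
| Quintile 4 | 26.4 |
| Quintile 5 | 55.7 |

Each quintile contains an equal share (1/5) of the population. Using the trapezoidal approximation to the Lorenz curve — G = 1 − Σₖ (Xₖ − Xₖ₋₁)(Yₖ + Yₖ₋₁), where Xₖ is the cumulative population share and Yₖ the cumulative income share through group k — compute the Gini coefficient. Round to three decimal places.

Cumulative income shares Yₖ: 0.0060, 0.0840, 0.1790, 0.4430, 1.0000
Σ (Xₖ−Xₖ₋₁)(Yₖ+Yₖ₋₁) = (1/5)(0.0060+0.0000) + (1/5)(0.0840+0.0060) + (1/5)(0.1790+0.0840) + (1/5)(0.4430+0.1790) + (1/5)(1.0000+0.4430)
  = 0.0012 + 0.0180 + 0.0526 + 0.1244 + 0.2886 = 0.4848
G = 1 − 0.4848 = 0.5152

0.515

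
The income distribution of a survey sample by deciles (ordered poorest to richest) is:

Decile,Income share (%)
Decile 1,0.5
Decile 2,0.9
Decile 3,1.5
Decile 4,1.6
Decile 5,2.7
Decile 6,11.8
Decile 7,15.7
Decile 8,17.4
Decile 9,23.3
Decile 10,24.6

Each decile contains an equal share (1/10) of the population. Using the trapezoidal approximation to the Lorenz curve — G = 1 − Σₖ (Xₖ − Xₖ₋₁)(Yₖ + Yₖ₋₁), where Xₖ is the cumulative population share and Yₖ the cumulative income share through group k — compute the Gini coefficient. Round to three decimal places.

Cumulative income shares Yₖ: 0.0050, 0.0140, 0.0290, 0.0450, 0.0720, 0.1900, 0.3470, 0.5210, 0.7540, 1.0000
Σ (Xₖ−Xₖ₋₁)(Yₖ+Yₖ₋₁) = (1/10)(0.0050+0.0000) + (1/10)(0.0140+0.0050) + (1/10)(0.0290+0.0140) + (1/10)(0.0450+0.0290) + (1/10)(0.0720+0.0450) + (1/10)(0.1900+0.0720) + (1/10)(0.3470+0.1900) + (1/10)(0.5210+0.3470) + (1/10)(0.7540+0.5210) + (1/10)(1.0000+0.7540)
  = 0.0005 + 0.0019 + 0.0043 + 0.0074 + 0.0117 + 0.0262 + 0.0537 + 0.0868 + 0.1275 + 0.1754 = 0.4954
G = 1 − 0.4954 = 0.5046

0.505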